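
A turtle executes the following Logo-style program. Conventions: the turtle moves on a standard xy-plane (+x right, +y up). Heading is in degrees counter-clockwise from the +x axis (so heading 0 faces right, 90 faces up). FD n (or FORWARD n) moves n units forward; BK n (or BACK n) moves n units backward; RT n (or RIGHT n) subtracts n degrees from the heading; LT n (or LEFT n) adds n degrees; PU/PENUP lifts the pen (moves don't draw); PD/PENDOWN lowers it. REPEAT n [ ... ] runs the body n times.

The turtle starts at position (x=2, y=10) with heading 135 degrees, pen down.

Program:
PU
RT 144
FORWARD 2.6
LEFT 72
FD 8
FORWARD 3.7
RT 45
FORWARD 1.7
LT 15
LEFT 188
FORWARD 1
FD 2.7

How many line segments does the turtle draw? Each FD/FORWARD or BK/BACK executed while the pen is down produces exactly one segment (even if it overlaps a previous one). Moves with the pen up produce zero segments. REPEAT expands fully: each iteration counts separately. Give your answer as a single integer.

Answer: 0

Derivation:
Executing turtle program step by step:
Start: pos=(2,10), heading=135, pen down
PU: pen up
RT 144: heading 135 -> 351
FD 2.6: (2,10) -> (4.568,9.593) [heading=351, move]
LT 72: heading 351 -> 63
FD 8: (4.568,9.593) -> (8.2,16.721) [heading=63, move]
FD 3.7: (8.2,16.721) -> (9.88,20.018) [heading=63, move]
RT 45: heading 63 -> 18
FD 1.7: (9.88,20.018) -> (11.496,20.543) [heading=18, move]
LT 15: heading 18 -> 33
LT 188: heading 33 -> 221
FD 1: (11.496,20.543) -> (10.742,19.887) [heading=221, move]
FD 2.7: (10.742,19.887) -> (8.704,18.116) [heading=221, move]
Final: pos=(8.704,18.116), heading=221, 0 segment(s) drawn
Segments drawn: 0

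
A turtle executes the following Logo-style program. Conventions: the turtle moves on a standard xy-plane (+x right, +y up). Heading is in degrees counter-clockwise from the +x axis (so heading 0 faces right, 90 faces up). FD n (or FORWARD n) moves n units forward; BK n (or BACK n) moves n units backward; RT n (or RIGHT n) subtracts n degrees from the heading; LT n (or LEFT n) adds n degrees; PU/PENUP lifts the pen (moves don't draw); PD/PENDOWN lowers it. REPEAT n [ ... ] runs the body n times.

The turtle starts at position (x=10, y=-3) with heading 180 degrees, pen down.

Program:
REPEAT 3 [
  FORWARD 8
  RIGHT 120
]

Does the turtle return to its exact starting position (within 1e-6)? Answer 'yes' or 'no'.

Answer: yes

Derivation:
Executing turtle program step by step:
Start: pos=(10,-3), heading=180, pen down
REPEAT 3 [
  -- iteration 1/3 --
  FD 8: (10,-3) -> (2,-3) [heading=180, draw]
  RT 120: heading 180 -> 60
  -- iteration 2/3 --
  FD 8: (2,-3) -> (6,3.928) [heading=60, draw]
  RT 120: heading 60 -> 300
  -- iteration 3/3 --
  FD 8: (6,3.928) -> (10,-3) [heading=300, draw]
  RT 120: heading 300 -> 180
]
Final: pos=(10,-3), heading=180, 3 segment(s) drawn

Start position: (10, -3)
Final position: (10, -3)
Distance = 0; < 1e-6 -> CLOSED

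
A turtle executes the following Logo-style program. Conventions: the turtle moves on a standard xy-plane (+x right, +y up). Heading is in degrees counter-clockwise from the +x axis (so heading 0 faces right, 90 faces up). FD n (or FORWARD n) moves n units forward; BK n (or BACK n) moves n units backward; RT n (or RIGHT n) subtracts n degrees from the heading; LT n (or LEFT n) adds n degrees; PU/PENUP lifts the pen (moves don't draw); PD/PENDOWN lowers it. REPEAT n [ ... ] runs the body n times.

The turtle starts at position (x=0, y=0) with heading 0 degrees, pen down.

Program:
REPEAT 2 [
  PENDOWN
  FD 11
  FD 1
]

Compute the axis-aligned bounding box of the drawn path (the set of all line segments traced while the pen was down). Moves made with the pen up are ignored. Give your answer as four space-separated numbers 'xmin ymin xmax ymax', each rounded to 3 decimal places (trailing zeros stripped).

Answer: 0 0 24 0

Derivation:
Executing turtle program step by step:
Start: pos=(0,0), heading=0, pen down
REPEAT 2 [
  -- iteration 1/2 --
  PD: pen down
  FD 11: (0,0) -> (11,0) [heading=0, draw]
  FD 1: (11,0) -> (12,0) [heading=0, draw]
  -- iteration 2/2 --
  PD: pen down
  FD 11: (12,0) -> (23,0) [heading=0, draw]
  FD 1: (23,0) -> (24,0) [heading=0, draw]
]
Final: pos=(24,0), heading=0, 4 segment(s) drawn

Segment endpoints: x in {0, 11, 12, 23, 24}, y in {0}
xmin=0, ymin=0, xmax=24, ymax=0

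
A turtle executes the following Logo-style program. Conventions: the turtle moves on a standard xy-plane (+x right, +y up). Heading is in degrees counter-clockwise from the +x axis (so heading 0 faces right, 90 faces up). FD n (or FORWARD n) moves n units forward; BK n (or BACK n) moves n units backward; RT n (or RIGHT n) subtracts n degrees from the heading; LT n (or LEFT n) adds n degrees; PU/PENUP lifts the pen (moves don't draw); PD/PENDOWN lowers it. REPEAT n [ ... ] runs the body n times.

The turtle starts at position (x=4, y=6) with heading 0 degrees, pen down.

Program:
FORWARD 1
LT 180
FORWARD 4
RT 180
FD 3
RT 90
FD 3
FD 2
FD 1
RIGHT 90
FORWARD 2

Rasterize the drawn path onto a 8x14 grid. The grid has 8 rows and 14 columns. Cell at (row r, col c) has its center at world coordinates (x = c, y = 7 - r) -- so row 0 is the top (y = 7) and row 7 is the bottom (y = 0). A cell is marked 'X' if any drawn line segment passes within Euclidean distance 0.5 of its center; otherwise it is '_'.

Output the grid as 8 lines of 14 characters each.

Answer: ______________
_XXXXX________
____X_________
____X_________
____X_________
____X_________
____X_________
__XXX_________

Derivation:
Segment 0: (4,6) -> (5,6)
Segment 1: (5,6) -> (1,6)
Segment 2: (1,6) -> (4,6)
Segment 3: (4,6) -> (4,3)
Segment 4: (4,3) -> (4,1)
Segment 5: (4,1) -> (4,0)
Segment 6: (4,0) -> (2,0)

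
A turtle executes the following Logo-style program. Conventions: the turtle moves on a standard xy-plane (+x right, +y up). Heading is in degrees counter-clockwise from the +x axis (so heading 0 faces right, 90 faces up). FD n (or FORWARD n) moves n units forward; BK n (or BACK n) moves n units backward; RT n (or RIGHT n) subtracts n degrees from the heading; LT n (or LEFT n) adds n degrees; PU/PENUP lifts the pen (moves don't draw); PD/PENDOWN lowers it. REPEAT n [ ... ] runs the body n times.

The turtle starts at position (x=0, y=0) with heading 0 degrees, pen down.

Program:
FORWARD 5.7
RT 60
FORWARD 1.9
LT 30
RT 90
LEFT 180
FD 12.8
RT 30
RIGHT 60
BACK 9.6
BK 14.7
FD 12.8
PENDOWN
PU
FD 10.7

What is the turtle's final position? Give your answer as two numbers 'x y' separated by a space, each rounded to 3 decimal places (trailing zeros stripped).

Answer: 12.357 9.84

Derivation:
Executing turtle program step by step:
Start: pos=(0,0), heading=0, pen down
FD 5.7: (0,0) -> (5.7,0) [heading=0, draw]
RT 60: heading 0 -> 300
FD 1.9: (5.7,0) -> (6.65,-1.645) [heading=300, draw]
LT 30: heading 300 -> 330
RT 90: heading 330 -> 240
LT 180: heading 240 -> 60
FD 12.8: (6.65,-1.645) -> (13.05,9.44) [heading=60, draw]
RT 30: heading 60 -> 30
RT 60: heading 30 -> 330
BK 9.6: (13.05,9.44) -> (4.736,14.24) [heading=330, draw]
BK 14.7: (4.736,14.24) -> (-7.994,21.59) [heading=330, draw]
FD 12.8: (-7.994,21.59) -> (3.091,15.19) [heading=330, draw]
PD: pen down
PU: pen up
FD 10.7: (3.091,15.19) -> (12.357,9.84) [heading=330, move]
Final: pos=(12.357,9.84), heading=330, 6 segment(s) drawn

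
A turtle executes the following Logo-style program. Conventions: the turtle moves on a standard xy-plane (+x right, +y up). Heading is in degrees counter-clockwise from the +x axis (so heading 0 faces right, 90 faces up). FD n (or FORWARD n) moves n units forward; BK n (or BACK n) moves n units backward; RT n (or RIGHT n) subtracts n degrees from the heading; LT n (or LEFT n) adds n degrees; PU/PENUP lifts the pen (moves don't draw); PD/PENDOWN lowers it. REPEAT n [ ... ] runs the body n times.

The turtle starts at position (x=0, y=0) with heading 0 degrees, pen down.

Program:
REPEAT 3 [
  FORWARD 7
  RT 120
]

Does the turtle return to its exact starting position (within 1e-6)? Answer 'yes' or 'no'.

Executing turtle program step by step:
Start: pos=(0,0), heading=0, pen down
REPEAT 3 [
  -- iteration 1/3 --
  FD 7: (0,0) -> (7,0) [heading=0, draw]
  RT 120: heading 0 -> 240
  -- iteration 2/3 --
  FD 7: (7,0) -> (3.5,-6.062) [heading=240, draw]
  RT 120: heading 240 -> 120
  -- iteration 3/3 --
  FD 7: (3.5,-6.062) -> (0,0) [heading=120, draw]
  RT 120: heading 120 -> 0
]
Final: pos=(0,0), heading=0, 3 segment(s) drawn

Start position: (0, 0)
Final position: (0, 0)
Distance = 0; < 1e-6 -> CLOSED

Answer: yes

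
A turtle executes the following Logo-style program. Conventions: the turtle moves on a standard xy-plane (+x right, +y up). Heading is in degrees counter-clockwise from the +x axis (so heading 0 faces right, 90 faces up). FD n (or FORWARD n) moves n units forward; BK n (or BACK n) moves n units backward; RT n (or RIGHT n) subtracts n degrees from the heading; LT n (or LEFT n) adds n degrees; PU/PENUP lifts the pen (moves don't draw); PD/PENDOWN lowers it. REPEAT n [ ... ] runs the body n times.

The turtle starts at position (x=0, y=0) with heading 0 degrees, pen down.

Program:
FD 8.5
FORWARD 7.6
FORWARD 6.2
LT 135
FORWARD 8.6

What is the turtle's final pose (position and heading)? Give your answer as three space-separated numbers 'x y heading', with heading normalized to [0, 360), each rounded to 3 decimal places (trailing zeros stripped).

Answer: 16.219 6.081 135

Derivation:
Executing turtle program step by step:
Start: pos=(0,0), heading=0, pen down
FD 8.5: (0,0) -> (8.5,0) [heading=0, draw]
FD 7.6: (8.5,0) -> (16.1,0) [heading=0, draw]
FD 6.2: (16.1,0) -> (22.3,0) [heading=0, draw]
LT 135: heading 0 -> 135
FD 8.6: (22.3,0) -> (16.219,6.081) [heading=135, draw]
Final: pos=(16.219,6.081), heading=135, 4 segment(s) drawn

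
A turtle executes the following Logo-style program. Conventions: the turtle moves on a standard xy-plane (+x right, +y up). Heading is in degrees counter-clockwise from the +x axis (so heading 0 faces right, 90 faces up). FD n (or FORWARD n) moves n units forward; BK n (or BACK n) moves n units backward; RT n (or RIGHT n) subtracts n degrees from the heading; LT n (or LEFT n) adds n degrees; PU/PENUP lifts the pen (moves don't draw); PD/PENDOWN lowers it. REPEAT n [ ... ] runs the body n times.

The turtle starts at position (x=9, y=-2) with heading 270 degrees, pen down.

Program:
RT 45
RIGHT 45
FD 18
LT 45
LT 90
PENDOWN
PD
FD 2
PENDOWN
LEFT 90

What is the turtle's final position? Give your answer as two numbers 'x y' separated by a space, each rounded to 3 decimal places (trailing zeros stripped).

Executing turtle program step by step:
Start: pos=(9,-2), heading=270, pen down
RT 45: heading 270 -> 225
RT 45: heading 225 -> 180
FD 18: (9,-2) -> (-9,-2) [heading=180, draw]
LT 45: heading 180 -> 225
LT 90: heading 225 -> 315
PD: pen down
PD: pen down
FD 2: (-9,-2) -> (-7.586,-3.414) [heading=315, draw]
PD: pen down
LT 90: heading 315 -> 45
Final: pos=(-7.586,-3.414), heading=45, 2 segment(s) drawn

Answer: -7.586 -3.414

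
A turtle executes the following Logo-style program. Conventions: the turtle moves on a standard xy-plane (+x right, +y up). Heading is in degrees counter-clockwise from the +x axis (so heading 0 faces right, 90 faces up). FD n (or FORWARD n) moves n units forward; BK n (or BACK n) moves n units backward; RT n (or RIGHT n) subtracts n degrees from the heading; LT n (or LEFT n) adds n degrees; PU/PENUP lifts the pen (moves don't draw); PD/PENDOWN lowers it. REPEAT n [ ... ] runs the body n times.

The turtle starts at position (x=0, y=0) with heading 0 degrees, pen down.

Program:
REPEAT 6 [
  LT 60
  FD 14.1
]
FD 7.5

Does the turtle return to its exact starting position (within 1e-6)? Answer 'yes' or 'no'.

Answer: no

Derivation:
Executing turtle program step by step:
Start: pos=(0,0), heading=0, pen down
REPEAT 6 [
  -- iteration 1/6 --
  LT 60: heading 0 -> 60
  FD 14.1: (0,0) -> (7.05,12.211) [heading=60, draw]
  -- iteration 2/6 --
  LT 60: heading 60 -> 120
  FD 14.1: (7.05,12.211) -> (0,24.422) [heading=120, draw]
  -- iteration 3/6 --
  LT 60: heading 120 -> 180
  FD 14.1: (0,24.422) -> (-14.1,24.422) [heading=180, draw]
  -- iteration 4/6 --
  LT 60: heading 180 -> 240
  FD 14.1: (-14.1,24.422) -> (-21.15,12.211) [heading=240, draw]
  -- iteration 5/6 --
  LT 60: heading 240 -> 300
  FD 14.1: (-21.15,12.211) -> (-14.1,0) [heading=300, draw]
  -- iteration 6/6 --
  LT 60: heading 300 -> 0
  FD 14.1: (-14.1,0) -> (0,0) [heading=0, draw]
]
FD 7.5: (0,0) -> (7.5,0) [heading=0, draw]
Final: pos=(7.5,0), heading=0, 7 segment(s) drawn

Start position: (0, 0)
Final position: (7.5, 0)
Distance = 7.5; >= 1e-6 -> NOT closed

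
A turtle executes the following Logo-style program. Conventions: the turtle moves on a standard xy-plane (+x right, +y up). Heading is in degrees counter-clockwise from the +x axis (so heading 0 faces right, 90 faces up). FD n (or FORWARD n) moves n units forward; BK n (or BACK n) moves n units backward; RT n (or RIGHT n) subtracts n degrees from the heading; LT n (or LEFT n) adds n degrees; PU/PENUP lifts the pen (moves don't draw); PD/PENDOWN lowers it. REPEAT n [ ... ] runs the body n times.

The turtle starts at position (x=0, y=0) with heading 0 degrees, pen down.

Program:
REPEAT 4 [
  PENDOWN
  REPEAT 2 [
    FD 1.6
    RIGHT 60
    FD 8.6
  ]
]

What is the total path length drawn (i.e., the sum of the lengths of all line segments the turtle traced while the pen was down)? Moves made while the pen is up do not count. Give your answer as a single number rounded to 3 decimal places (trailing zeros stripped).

Executing turtle program step by step:
Start: pos=(0,0), heading=0, pen down
REPEAT 4 [
  -- iteration 1/4 --
  PD: pen down
  REPEAT 2 [
    -- iteration 1/2 --
    FD 1.6: (0,0) -> (1.6,0) [heading=0, draw]
    RT 60: heading 0 -> 300
    FD 8.6: (1.6,0) -> (5.9,-7.448) [heading=300, draw]
    -- iteration 2/2 --
    FD 1.6: (5.9,-7.448) -> (6.7,-8.833) [heading=300, draw]
    RT 60: heading 300 -> 240
    FD 8.6: (6.7,-8.833) -> (2.4,-16.281) [heading=240, draw]
  ]
  -- iteration 2/4 --
  PD: pen down
  REPEAT 2 [
    -- iteration 1/2 --
    FD 1.6: (2.4,-16.281) -> (1.6,-17.667) [heading=240, draw]
    RT 60: heading 240 -> 180
    FD 8.6: (1.6,-17.667) -> (-7,-17.667) [heading=180, draw]
    -- iteration 2/2 --
    FD 1.6: (-7,-17.667) -> (-8.6,-17.667) [heading=180, draw]
    RT 60: heading 180 -> 120
    FD 8.6: (-8.6,-17.667) -> (-12.9,-10.219) [heading=120, draw]
  ]
  -- iteration 3/4 --
  PD: pen down
  REPEAT 2 [
    -- iteration 1/2 --
    FD 1.6: (-12.9,-10.219) -> (-13.7,-8.833) [heading=120, draw]
    RT 60: heading 120 -> 60
    FD 8.6: (-13.7,-8.833) -> (-9.4,-1.386) [heading=60, draw]
    -- iteration 2/2 --
    FD 1.6: (-9.4,-1.386) -> (-8.6,0) [heading=60, draw]
    RT 60: heading 60 -> 0
    FD 8.6: (-8.6,0) -> (0,0) [heading=0, draw]
  ]
  -- iteration 4/4 --
  PD: pen down
  REPEAT 2 [
    -- iteration 1/2 --
    FD 1.6: (0,0) -> (1.6,0) [heading=0, draw]
    RT 60: heading 0 -> 300
    FD 8.6: (1.6,0) -> (5.9,-7.448) [heading=300, draw]
    -- iteration 2/2 --
    FD 1.6: (5.9,-7.448) -> (6.7,-8.833) [heading=300, draw]
    RT 60: heading 300 -> 240
    FD 8.6: (6.7,-8.833) -> (2.4,-16.281) [heading=240, draw]
  ]
]
Final: pos=(2.4,-16.281), heading=240, 16 segment(s) drawn

Segment lengths:
  seg 1: (0,0) -> (1.6,0), length = 1.6
  seg 2: (1.6,0) -> (5.9,-7.448), length = 8.6
  seg 3: (5.9,-7.448) -> (6.7,-8.833), length = 1.6
  seg 4: (6.7,-8.833) -> (2.4,-16.281), length = 8.6
  seg 5: (2.4,-16.281) -> (1.6,-17.667), length = 1.6
  seg 6: (1.6,-17.667) -> (-7,-17.667), length = 8.6
  seg 7: (-7,-17.667) -> (-8.6,-17.667), length = 1.6
  seg 8: (-8.6,-17.667) -> (-12.9,-10.219), length = 8.6
  seg 9: (-12.9,-10.219) -> (-13.7,-8.833), length = 1.6
  seg 10: (-13.7,-8.833) -> (-9.4,-1.386), length = 8.6
  seg 11: (-9.4,-1.386) -> (-8.6,0), length = 1.6
  seg 12: (-8.6,0) -> (0,0), length = 8.6
  seg 13: (0,0) -> (1.6,0), length = 1.6
  seg 14: (1.6,0) -> (5.9,-7.448), length = 8.6
  seg 15: (5.9,-7.448) -> (6.7,-8.833), length = 1.6
  seg 16: (6.7,-8.833) -> (2.4,-16.281), length = 8.6
Total = 81.6

Answer: 81.6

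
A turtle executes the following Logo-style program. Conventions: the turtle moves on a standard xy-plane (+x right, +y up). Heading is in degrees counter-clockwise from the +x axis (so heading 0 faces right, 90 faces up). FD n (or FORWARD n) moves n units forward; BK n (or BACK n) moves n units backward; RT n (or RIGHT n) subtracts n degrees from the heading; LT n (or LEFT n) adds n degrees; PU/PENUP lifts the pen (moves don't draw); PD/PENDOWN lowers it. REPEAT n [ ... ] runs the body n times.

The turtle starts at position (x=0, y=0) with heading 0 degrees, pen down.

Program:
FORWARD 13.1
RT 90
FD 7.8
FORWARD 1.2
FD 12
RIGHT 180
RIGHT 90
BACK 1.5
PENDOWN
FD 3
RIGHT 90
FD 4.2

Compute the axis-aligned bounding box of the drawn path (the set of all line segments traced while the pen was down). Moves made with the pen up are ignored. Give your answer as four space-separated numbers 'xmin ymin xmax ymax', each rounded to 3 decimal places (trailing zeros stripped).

Executing turtle program step by step:
Start: pos=(0,0), heading=0, pen down
FD 13.1: (0,0) -> (13.1,0) [heading=0, draw]
RT 90: heading 0 -> 270
FD 7.8: (13.1,0) -> (13.1,-7.8) [heading=270, draw]
FD 1.2: (13.1,-7.8) -> (13.1,-9) [heading=270, draw]
FD 12: (13.1,-9) -> (13.1,-21) [heading=270, draw]
RT 180: heading 270 -> 90
RT 90: heading 90 -> 0
BK 1.5: (13.1,-21) -> (11.6,-21) [heading=0, draw]
PD: pen down
FD 3: (11.6,-21) -> (14.6,-21) [heading=0, draw]
RT 90: heading 0 -> 270
FD 4.2: (14.6,-21) -> (14.6,-25.2) [heading=270, draw]
Final: pos=(14.6,-25.2), heading=270, 7 segment(s) drawn

Segment endpoints: x in {0, 11.6, 13.1, 14.6, 14.6}, y in {-25.2, -21, -9, -7.8, 0}
xmin=0, ymin=-25.2, xmax=14.6, ymax=0

Answer: 0 -25.2 14.6 0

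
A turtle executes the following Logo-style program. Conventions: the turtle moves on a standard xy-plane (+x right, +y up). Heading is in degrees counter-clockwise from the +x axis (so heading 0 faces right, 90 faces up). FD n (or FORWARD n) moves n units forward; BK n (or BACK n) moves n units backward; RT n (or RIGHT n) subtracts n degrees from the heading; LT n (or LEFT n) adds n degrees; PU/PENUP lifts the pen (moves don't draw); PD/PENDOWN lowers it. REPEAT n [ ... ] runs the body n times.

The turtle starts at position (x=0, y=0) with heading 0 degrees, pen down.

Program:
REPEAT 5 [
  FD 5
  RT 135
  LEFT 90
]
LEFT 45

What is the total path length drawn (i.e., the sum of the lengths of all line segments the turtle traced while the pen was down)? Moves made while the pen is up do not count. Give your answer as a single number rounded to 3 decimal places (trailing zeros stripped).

Answer: 25

Derivation:
Executing turtle program step by step:
Start: pos=(0,0), heading=0, pen down
REPEAT 5 [
  -- iteration 1/5 --
  FD 5: (0,0) -> (5,0) [heading=0, draw]
  RT 135: heading 0 -> 225
  LT 90: heading 225 -> 315
  -- iteration 2/5 --
  FD 5: (5,0) -> (8.536,-3.536) [heading=315, draw]
  RT 135: heading 315 -> 180
  LT 90: heading 180 -> 270
  -- iteration 3/5 --
  FD 5: (8.536,-3.536) -> (8.536,-8.536) [heading=270, draw]
  RT 135: heading 270 -> 135
  LT 90: heading 135 -> 225
  -- iteration 4/5 --
  FD 5: (8.536,-8.536) -> (5,-12.071) [heading=225, draw]
  RT 135: heading 225 -> 90
  LT 90: heading 90 -> 180
  -- iteration 5/5 --
  FD 5: (5,-12.071) -> (0,-12.071) [heading=180, draw]
  RT 135: heading 180 -> 45
  LT 90: heading 45 -> 135
]
LT 45: heading 135 -> 180
Final: pos=(0,-12.071), heading=180, 5 segment(s) drawn

Segment lengths:
  seg 1: (0,0) -> (5,0), length = 5
  seg 2: (5,0) -> (8.536,-3.536), length = 5
  seg 3: (8.536,-3.536) -> (8.536,-8.536), length = 5
  seg 4: (8.536,-8.536) -> (5,-12.071), length = 5
  seg 5: (5,-12.071) -> (0,-12.071), length = 5
Total = 25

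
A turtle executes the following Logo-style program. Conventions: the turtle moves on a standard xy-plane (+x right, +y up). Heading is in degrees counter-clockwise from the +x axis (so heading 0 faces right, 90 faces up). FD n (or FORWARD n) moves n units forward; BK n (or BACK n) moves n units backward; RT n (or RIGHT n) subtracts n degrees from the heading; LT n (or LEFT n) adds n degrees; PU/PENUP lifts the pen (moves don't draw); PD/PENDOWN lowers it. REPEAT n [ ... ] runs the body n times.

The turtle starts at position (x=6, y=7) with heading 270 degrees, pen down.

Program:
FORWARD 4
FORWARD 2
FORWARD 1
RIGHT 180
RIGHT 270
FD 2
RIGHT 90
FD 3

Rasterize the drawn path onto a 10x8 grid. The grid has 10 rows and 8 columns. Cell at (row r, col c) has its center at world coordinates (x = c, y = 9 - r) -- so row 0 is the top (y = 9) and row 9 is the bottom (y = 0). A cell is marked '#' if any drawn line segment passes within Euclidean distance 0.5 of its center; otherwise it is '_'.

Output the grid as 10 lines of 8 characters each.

Answer: ________
________
______#_
______#_
______#_
______#_
____#_#_
____#_#_
____#_#_
____###_

Derivation:
Segment 0: (6,7) -> (6,3)
Segment 1: (6,3) -> (6,1)
Segment 2: (6,1) -> (6,0)
Segment 3: (6,0) -> (4,-0)
Segment 4: (4,-0) -> (4,3)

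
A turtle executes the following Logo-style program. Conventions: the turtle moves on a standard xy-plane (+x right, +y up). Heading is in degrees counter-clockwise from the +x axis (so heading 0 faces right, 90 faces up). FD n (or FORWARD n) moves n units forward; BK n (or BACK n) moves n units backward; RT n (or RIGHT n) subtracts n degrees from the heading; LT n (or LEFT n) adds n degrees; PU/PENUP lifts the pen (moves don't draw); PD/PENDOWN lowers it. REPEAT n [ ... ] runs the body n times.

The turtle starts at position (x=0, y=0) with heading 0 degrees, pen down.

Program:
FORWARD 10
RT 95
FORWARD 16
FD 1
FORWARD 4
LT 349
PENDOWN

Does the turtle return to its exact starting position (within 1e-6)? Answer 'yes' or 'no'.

Answer: no

Derivation:
Executing turtle program step by step:
Start: pos=(0,0), heading=0, pen down
FD 10: (0,0) -> (10,0) [heading=0, draw]
RT 95: heading 0 -> 265
FD 16: (10,0) -> (8.606,-15.939) [heading=265, draw]
FD 1: (8.606,-15.939) -> (8.518,-16.935) [heading=265, draw]
FD 4: (8.518,-16.935) -> (8.17,-20.92) [heading=265, draw]
LT 349: heading 265 -> 254
PD: pen down
Final: pos=(8.17,-20.92), heading=254, 4 segment(s) drawn

Start position: (0, 0)
Final position: (8.17, -20.92)
Distance = 22.459; >= 1e-6 -> NOT closed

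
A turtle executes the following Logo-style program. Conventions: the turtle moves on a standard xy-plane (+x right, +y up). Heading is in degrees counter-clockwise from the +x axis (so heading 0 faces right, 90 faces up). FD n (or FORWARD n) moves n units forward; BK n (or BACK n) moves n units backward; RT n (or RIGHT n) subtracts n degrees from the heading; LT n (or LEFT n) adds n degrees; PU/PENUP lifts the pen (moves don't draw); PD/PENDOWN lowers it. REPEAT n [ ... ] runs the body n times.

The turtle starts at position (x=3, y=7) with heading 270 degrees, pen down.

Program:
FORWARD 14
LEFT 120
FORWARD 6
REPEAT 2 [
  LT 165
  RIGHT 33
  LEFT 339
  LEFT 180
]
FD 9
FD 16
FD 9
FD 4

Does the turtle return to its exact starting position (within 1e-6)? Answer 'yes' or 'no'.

Executing turtle program step by step:
Start: pos=(3,7), heading=270, pen down
FD 14: (3,7) -> (3,-7) [heading=270, draw]
LT 120: heading 270 -> 30
FD 6: (3,-7) -> (8.196,-4) [heading=30, draw]
REPEAT 2 [
  -- iteration 1/2 --
  LT 165: heading 30 -> 195
  RT 33: heading 195 -> 162
  LT 339: heading 162 -> 141
  LT 180: heading 141 -> 321
  -- iteration 2/2 --
  LT 165: heading 321 -> 126
  RT 33: heading 126 -> 93
  LT 339: heading 93 -> 72
  LT 180: heading 72 -> 252
]
FD 9: (8.196,-4) -> (5.415,-12.56) [heading=252, draw]
FD 16: (5.415,-12.56) -> (0.471,-27.776) [heading=252, draw]
FD 9: (0.471,-27.776) -> (-2.31,-36.336) [heading=252, draw]
FD 4: (-2.31,-36.336) -> (-3.546,-40.14) [heading=252, draw]
Final: pos=(-3.546,-40.14), heading=252, 6 segment(s) drawn

Start position: (3, 7)
Final position: (-3.546, -40.14)
Distance = 47.593; >= 1e-6 -> NOT closed

Answer: no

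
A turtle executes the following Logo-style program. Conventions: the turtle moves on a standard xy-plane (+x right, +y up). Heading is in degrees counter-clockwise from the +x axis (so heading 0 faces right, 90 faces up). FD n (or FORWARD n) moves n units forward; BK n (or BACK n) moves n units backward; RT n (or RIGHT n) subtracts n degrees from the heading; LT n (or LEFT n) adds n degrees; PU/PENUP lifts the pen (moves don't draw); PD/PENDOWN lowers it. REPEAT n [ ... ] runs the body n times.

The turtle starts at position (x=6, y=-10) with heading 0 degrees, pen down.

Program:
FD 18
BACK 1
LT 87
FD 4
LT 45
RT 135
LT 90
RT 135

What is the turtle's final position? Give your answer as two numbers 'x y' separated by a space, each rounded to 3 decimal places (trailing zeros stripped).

Answer: 23.209 -6.005

Derivation:
Executing turtle program step by step:
Start: pos=(6,-10), heading=0, pen down
FD 18: (6,-10) -> (24,-10) [heading=0, draw]
BK 1: (24,-10) -> (23,-10) [heading=0, draw]
LT 87: heading 0 -> 87
FD 4: (23,-10) -> (23.209,-6.005) [heading=87, draw]
LT 45: heading 87 -> 132
RT 135: heading 132 -> 357
LT 90: heading 357 -> 87
RT 135: heading 87 -> 312
Final: pos=(23.209,-6.005), heading=312, 3 segment(s) drawn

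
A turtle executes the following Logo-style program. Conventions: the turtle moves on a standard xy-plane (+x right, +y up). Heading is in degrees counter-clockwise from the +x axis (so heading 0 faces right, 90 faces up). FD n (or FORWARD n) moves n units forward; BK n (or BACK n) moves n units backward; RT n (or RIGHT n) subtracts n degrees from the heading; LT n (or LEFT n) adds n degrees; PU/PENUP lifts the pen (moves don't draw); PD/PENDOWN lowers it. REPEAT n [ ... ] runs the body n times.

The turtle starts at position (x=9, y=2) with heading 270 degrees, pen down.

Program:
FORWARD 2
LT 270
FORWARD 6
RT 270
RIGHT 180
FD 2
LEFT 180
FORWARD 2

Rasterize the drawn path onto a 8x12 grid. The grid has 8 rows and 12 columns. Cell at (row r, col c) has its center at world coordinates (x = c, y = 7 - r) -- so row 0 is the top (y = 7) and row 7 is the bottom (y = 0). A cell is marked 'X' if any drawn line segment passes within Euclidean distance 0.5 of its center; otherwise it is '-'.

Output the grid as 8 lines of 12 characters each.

Answer: ------------
------------
------------
------------
------------
---X-----X--
---X-----X--
---XXXXXXX--

Derivation:
Segment 0: (9,2) -> (9,0)
Segment 1: (9,0) -> (3,0)
Segment 2: (3,0) -> (3,2)
Segment 3: (3,2) -> (3,0)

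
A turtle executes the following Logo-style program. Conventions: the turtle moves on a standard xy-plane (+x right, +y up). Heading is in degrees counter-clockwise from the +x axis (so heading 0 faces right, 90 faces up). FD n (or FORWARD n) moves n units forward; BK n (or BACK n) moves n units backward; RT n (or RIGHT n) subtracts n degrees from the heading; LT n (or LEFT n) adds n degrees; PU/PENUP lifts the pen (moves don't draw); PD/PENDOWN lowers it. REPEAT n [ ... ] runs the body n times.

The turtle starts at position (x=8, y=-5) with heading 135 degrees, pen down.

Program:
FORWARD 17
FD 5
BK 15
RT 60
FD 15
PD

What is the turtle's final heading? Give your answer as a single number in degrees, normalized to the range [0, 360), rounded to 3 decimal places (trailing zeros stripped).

Answer: 75

Derivation:
Executing turtle program step by step:
Start: pos=(8,-5), heading=135, pen down
FD 17: (8,-5) -> (-4.021,7.021) [heading=135, draw]
FD 5: (-4.021,7.021) -> (-7.556,10.556) [heading=135, draw]
BK 15: (-7.556,10.556) -> (3.05,-0.05) [heading=135, draw]
RT 60: heading 135 -> 75
FD 15: (3.05,-0.05) -> (6.933,14.439) [heading=75, draw]
PD: pen down
Final: pos=(6.933,14.439), heading=75, 4 segment(s) drawn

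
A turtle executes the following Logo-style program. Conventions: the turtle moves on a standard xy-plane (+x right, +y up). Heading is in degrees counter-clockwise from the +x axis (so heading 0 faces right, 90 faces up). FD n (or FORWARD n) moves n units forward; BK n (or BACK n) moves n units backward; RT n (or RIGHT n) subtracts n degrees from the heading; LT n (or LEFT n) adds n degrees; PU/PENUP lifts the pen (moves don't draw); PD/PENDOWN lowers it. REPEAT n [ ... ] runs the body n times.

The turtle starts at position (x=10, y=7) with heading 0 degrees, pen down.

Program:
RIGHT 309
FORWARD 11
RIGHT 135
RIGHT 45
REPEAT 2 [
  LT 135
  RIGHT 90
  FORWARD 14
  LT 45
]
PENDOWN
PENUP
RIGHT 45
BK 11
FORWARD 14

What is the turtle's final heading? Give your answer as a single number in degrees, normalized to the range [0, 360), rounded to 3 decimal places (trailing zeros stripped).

Answer: 6

Derivation:
Executing turtle program step by step:
Start: pos=(10,7), heading=0, pen down
RT 309: heading 0 -> 51
FD 11: (10,7) -> (16.923,15.549) [heading=51, draw]
RT 135: heading 51 -> 276
RT 45: heading 276 -> 231
REPEAT 2 [
  -- iteration 1/2 --
  LT 135: heading 231 -> 6
  RT 90: heading 6 -> 276
  FD 14: (16.923,15.549) -> (18.386,1.625) [heading=276, draw]
  LT 45: heading 276 -> 321
  -- iteration 2/2 --
  LT 135: heading 321 -> 96
  RT 90: heading 96 -> 6
  FD 14: (18.386,1.625) -> (32.309,3.089) [heading=6, draw]
  LT 45: heading 6 -> 51
]
PD: pen down
PU: pen up
RT 45: heading 51 -> 6
BK 11: (32.309,3.089) -> (21.369,1.939) [heading=6, move]
FD 14: (21.369,1.939) -> (35.293,3.402) [heading=6, move]
Final: pos=(35.293,3.402), heading=6, 3 segment(s) drawn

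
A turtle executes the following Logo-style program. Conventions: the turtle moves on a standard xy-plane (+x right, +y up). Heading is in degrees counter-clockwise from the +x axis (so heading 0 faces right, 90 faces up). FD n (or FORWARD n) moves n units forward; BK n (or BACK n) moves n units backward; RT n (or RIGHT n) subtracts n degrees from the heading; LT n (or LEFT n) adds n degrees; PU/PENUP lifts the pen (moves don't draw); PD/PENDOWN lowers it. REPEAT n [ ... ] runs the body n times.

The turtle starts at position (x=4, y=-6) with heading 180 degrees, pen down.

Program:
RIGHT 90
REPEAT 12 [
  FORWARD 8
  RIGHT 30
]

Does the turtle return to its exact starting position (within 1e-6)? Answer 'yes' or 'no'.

Answer: yes

Derivation:
Executing turtle program step by step:
Start: pos=(4,-6), heading=180, pen down
RT 90: heading 180 -> 90
REPEAT 12 [
  -- iteration 1/12 --
  FD 8: (4,-6) -> (4,2) [heading=90, draw]
  RT 30: heading 90 -> 60
  -- iteration 2/12 --
  FD 8: (4,2) -> (8,8.928) [heading=60, draw]
  RT 30: heading 60 -> 30
  -- iteration 3/12 --
  FD 8: (8,8.928) -> (14.928,12.928) [heading=30, draw]
  RT 30: heading 30 -> 0
  -- iteration 4/12 --
  FD 8: (14.928,12.928) -> (22.928,12.928) [heading=0, draw]
  RT 30: heading 0 -> 330
  -- iteration 5/12 --
  FD 8: (22.928,12.928) -> (29.856,8.928) [heading=330, draw]
  RT 30: heading 330 -> 300
  -- iteration 6/12 --
  FD 8: (29.856,8.928) -> (33.856,2) [heading=300, draw]
  RT 30: heading 300 -> 270
  -- iteration 7/12 --
  FD 8: (33.856,2) -> (33.856,-6) [heading=270, draw]
  RT 30: heading 270 -> 240
  -- iteration 8/12 --
  FD 8: (33.856,-6) -> (29.856,-12.928) [heading=240, draw]
  RT 30: heading 240 -> 210
  -- iteration 9/12 --
  FD 8: (29.856,-12.928) -> (22.928,-16.928) [heading=210, draw]
  RT 30: heading 210 -> 180
  -- iteration 10/12 --
  FD 8: (22.928,-16.928) -> (14.928,-16.928) [heading=180, draw]
  RT 30: heading 180 -> 150
  -- iteration 11/12 --
  FD 8: (14.928,-16.928) -> (8,-12.928) [heading=150, draw]
  RT 30: heading 150 -> 120
  -- iteration 12/12 --
  FD 8: (8,-12.928) -> (4,-6) [heading=120, draw]
  RT 30: heading 120 -> 90
]
Final: pos=(4,-6), heading=90, 12 segment(s) drawn

Start position: (4, -6)
Final position: (4, -6)
Distance = 0; < 1e-6 -> CLOSED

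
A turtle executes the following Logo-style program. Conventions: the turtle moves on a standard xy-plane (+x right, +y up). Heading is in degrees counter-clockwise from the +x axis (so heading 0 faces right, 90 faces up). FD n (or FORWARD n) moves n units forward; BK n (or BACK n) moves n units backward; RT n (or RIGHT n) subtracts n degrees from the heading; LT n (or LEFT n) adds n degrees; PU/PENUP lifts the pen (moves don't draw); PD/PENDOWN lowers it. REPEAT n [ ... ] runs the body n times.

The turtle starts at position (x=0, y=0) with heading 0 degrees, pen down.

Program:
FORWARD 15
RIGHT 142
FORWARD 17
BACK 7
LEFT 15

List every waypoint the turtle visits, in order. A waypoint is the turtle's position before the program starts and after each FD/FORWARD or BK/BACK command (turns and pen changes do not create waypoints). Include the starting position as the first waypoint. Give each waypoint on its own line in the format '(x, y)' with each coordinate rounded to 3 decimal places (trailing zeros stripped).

Executing turtle program step by step:
Start: pos=(0,0), heading=0, pen down
FD 15: (0,0) -> (15,0) [heading=0, draw]
RT 142: heading 0 -> 218
FD 17: (15,0) -> (1.604,-10.466) [heading=218, draw]
BK 7: (1.604,-10.466) -> (7.12,-6.157) [heading=218, draw]
LT 15: heading 218 -> 233
Final: pos=(7.12,-6.157), heading=233, 3 segment(s) drawn
Waypoints (4 total):
(0, 0)
(15, 0)
(1.604, -10.466)
(7.12, -6.157)

Answer: (0, 0)
(15, 0)
(1.604, -10.466)
(7.12, -6.157)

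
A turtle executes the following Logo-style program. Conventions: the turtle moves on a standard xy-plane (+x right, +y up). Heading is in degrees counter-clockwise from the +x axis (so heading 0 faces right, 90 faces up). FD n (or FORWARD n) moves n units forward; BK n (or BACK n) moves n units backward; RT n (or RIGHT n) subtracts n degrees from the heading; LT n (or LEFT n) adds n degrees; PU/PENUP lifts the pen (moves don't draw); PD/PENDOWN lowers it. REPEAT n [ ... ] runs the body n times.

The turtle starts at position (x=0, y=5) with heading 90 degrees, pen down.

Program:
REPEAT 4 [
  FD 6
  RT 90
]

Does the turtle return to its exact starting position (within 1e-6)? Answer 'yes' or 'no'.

Answer: yes

Derivation:
Executing turtle program step by step:
Start: pos=(0,5), heading=90, pen down
REPEAT 4 [
  -- iteration 1/4 --
  FD 6: (0,5) -> (0,11) [heading=90, draw]
  RT 90: heading 90 -> 0
  -- iteration 2/4 --
  FD 6: (0,11) -> (6,11) [heading=0, draw]
  RT 90: heading 0 -> 270
  -- iteration 3/4 --
  FD 6: (6,11) -> (6,5) [heading=270, draw]
  RT 90: heading 270 -> 180
  -- iteration 4/4 --
  FD 6: (6,5) -> (0,5) [heading=180, draw]
  RT 90: heading 180 -> 90
]
Final: pos=(0,5), heading=90, 4 segment(s) drawn

Start position: (0, 5)
Final position: (0, 5)
Distance = 0; < 1e-6 -> CLOSED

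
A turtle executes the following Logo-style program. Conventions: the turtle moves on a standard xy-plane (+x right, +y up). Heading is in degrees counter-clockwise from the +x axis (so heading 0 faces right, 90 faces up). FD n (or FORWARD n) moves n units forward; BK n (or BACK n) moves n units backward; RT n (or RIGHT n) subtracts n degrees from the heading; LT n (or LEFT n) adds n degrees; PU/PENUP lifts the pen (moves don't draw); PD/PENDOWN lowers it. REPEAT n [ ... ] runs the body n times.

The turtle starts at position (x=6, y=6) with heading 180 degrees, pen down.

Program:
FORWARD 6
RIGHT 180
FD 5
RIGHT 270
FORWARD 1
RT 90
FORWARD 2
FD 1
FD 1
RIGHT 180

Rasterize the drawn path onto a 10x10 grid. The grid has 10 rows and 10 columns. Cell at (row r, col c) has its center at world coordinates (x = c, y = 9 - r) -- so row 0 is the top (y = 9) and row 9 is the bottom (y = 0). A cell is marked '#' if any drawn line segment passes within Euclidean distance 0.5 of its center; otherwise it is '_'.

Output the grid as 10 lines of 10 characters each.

Segment 0: (6,6) -> (0,6)
Segment 1: (0,6) -> (5,6)
Segment 2: (5,6) -> (5,7)
Segment 3: (5,7) -> (7,7)
Segment 4: (7,7) -> (8,7)
Segment 5: (8,7) -> (9,7)

Answer: __________
__________
_____#####
#######___
__________
__________
__________
__________
__________
__________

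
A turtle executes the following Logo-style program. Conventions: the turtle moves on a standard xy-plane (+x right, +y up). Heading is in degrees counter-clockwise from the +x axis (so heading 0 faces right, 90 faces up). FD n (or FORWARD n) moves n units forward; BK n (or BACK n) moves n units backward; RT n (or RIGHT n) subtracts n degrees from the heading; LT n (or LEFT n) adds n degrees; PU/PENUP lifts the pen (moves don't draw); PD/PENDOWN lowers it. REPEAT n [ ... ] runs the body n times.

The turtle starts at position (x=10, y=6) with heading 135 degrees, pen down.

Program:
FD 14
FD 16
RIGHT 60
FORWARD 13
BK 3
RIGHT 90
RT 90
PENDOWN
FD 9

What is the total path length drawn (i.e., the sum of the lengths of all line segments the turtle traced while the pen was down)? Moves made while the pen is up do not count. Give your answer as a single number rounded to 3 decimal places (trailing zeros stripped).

Answer: 55

Derivation:
Executing turtle program step by step:
Start: pos=(10,6), heading=135, pen down
FD 14: (10,6) -> (0.101,15.899) [heading=135, draw]
FD 16: (0.101,15.899) -> (-11.213,27.213) [heading=135, draw]
RT 60: heading 135 -> 75
FD 13: (-11.213,27.213) -> (-7.849,39.77) [heading=75, draw]
BK 3: (-7.849,39.77) -> (-8.625,36.872) [heading=75, draw]
RT 90: heading 75 -> 345
RT 90: heading 345 -> 255
PD: pen down
FD 9: (-8.625,36.872) -> (-10.954,28.179) [heading=255, draw]
Final: pos=(-10.954,28.179), heading=255, 5 segment(s) drawn

Segment lengths:
  seg 1: (10,6) -> (0.101,15.899), length = 14
  seg 2: (0.101,15.899) -> (-11.213,27.213), length = 16
  seg 3: (-11.213,27.213) -> (-7.849,39.77), length = 13
  seg 4: (-7.849,39.77) -> (-8.625,36.872), length = 3
  seg 5: (-8.625,36.872) -> (-10.954,28.179), length = 9
Total = 55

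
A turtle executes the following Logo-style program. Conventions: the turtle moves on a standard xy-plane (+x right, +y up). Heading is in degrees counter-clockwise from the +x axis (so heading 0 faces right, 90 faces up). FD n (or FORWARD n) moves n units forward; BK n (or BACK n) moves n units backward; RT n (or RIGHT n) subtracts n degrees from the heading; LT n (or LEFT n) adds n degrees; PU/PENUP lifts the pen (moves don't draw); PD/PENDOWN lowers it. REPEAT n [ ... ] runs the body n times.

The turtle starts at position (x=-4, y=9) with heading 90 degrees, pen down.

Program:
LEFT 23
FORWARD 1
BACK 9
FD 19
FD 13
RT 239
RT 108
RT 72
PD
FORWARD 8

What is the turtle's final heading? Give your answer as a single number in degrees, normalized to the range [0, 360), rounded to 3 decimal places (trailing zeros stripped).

Answer: 54

Derivation:
Executing turtle program step by step:
Start: pos=(-4,9), heading=90, pen down
LT 23: heading 90 -> 113
FD 1: (-4,9) -> (-4.391,9.921) [heading=113, draw]
BK 9: (-4.391,9.921) -> (-0.874,1.636) [heading=113, draw]
FD 19: (-0.874,1.636) -> (-8.298,19.126) [heading=113, draw]
FD 13: (-8.298,19.126) -> (-13.378,31.092) [heading=113, draw]
RT 239: heading 113 -> 234
RT 108: heading 234 -> 126
RT 72: heading 126 -> 54
PD: pen down
FD 8: (-13.378,31.092) -> (-8.675,37.564) [heading=54, draw]
Final: pos=(-8.675,37.564), heading=54, 5 segment(s) drawn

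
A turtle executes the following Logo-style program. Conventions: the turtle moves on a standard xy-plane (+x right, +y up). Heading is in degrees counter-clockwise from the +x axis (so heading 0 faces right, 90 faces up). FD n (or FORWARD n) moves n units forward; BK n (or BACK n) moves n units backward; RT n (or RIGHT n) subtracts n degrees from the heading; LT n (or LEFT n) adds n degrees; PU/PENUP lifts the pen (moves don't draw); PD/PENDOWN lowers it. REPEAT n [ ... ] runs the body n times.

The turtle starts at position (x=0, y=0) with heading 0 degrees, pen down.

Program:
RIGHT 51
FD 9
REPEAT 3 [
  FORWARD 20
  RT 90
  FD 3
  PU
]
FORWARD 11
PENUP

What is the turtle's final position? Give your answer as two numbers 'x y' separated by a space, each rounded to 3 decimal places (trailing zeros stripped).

Executing turtle program step by step:
Start: pos=(0,0), heading=0, pen down
RT 51: heading 0 -> 309
FD 9: (0,0) -> (5.664,-6.994) [heading=309, draw]
REPEAT 3 [
  -- iteration 1/3 --
  FD 20: (5.664,-6.994) -> (18.25,-22.537) [heading=309, draw]
  RT 90: heading 309 -> 219
  FD 3: (18.25,-22.537) -> (15.919,-24.425) [heading=219, draw]
  PU: pen up
  -- iteration 2/3 --
  FD 20: (15.919,-24.425) -> (0.376,-37.012) [heading=219, move]
  RT 90: heading 219 -> 129
  FD 3: (0.376,-37.012) -> (-1.512,-34.68) [heading=129, move]
  PU: pen up
  -- iteration 3/3 --
  FD 20: (-1.512,-34.68) -> (-14.098,-19.137) [heading=129, move]
  RT 90: heading 129 -> 39
  FD 3: (-14.098,-19.137) -> (-11.767,-17.249) [heading=39, move]
  PU: pen up
]
FD 11: (-11.767,-17.249) -> (-3.218,-10.327) [heading=39, move]
PU: pen up
Final: pos=(-3.218,-10.327), heading=39, 3 segment(s) drawn

Answer: -3.218 -10.327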